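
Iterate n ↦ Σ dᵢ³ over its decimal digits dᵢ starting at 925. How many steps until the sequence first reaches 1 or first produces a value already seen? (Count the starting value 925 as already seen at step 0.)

10

925 → 862
862 → 736
736 → 586
586 → 853
853 → 664
664 → 496
496 → 1009
1009 → 730
730 → 370
370 → 370  — 370 repeats.
That took 10 steps.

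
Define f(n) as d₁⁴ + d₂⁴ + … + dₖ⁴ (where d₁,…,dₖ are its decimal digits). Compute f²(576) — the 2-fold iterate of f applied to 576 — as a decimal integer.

576 → 5⁴ + 7⁴ + 6⁴ = 4322
4322 → 4⁴ + 3⁴ + 2⁴ + 2⁴ = 369

369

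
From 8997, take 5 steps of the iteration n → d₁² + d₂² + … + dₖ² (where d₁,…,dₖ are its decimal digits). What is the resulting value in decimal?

8997 → 8² + 9² + 9² + 7² = 275
275 → 2² + 7² + 5² = 78
78 → 7² + 8² = 113
113 → 1² + 1² + 3² = 11
11 → 1² + 1² = 2

2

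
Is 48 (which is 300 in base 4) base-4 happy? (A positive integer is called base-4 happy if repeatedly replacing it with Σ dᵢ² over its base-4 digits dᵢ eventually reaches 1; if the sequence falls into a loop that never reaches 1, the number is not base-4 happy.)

48 = (3,0,0)_4 → 3² + 0² + 0² = 9 + 0 + 0 = 9
9 = (2,1)_4 → 2² + 1² = 4 + 1 = 5
5 = (1,1)_4 → 1² + 1² = 1 + 1 = 2
2 = (2)_4 → 2² = 4
4 = (1,0)_4 → 1² + 0² = 1 + 0 = 1  — reached 1.

base-4 happy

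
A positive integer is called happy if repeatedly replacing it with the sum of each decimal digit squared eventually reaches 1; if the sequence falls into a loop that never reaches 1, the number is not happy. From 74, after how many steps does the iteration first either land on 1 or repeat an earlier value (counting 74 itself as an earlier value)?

74 → 7² + 4² = 65
65 → 6² + 5² = 61
61 → 6² + 1² = 37
37 → 3² + 7² = 58
58 → 5² + 8² = 89
89 → 8² + 9² = 145
145 → 1² + 4² + 5² = 42
42 → 4² + 2² = 20
20 → 2² + 0² = 4
4 → 4² = 16
16 → 1² + 6² = 37  — 37 repeats.
That took 11 steps.

11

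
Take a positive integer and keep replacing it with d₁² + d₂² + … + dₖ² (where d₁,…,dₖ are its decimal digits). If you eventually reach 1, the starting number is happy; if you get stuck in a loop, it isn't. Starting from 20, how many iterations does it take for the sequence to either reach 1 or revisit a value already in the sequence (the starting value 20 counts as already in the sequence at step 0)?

20 → 2² + 0² = 4 + 0 = 4
4 → 4² = 16
16 → 1² + 6² = 1 + 36 = 37
37 → 3² + 7² = 9 + 49 = 58
58 → 5² + 8² = 25 + 64 = 89
89 → 8² + 9² = 64 + 81 = 145
145 → 1² + 4² + 5² = 1 + 16 + 25 = 42
42 → 4² + 2² = 16 + 4 = 20  — 20 repeats.
That took 8 steps.

8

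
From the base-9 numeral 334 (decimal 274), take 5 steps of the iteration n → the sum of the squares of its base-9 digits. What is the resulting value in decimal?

68

274 = (3,3,4)_9 → 34
34 = (3,7)_9 → 58
58 = (6,4)_9 → 52
52 = (5,7)_9 → 74
74 = (8,2)_9 → 68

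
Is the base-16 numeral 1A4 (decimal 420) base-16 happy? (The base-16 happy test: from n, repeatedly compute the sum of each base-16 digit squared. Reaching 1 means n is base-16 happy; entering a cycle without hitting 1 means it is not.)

base-16 happy

420 = (1,10,4)_16 → 1² + 10² + 4² = 1 + 100 + 16 = 117
117 = (7,5)_16 → 7² + 5² = 49 + 25 = 74
74 = (4,10)_16 → 4² + 10² = 16 + 100 = 116
116 = (7,4)_16 → 7² + 4² = 49 + 16 = 65
65 = (4,1)_16 → 4² + 1² = 16 + 1 = 17
17 = (1,1)_16 → 1² + 1² = 1 + 1 = 2
2 = (2)_16 → 2² = 4
4 = (4)_16 → 4² = 16
16 = (1,0)_16 → 1² + 0² = 1 + 0 = 1  — reached 1.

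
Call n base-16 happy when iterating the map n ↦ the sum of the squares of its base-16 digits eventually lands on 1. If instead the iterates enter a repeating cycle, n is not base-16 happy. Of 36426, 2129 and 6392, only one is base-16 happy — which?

36426

36426: 36426 → 376 → 114 → 53 → 34 → 8 → 64 → 16 → 1  — reaches 1 (base-16 happy)
2129: 2129 → 90 → 125 → 218 → 269 → 170 → 200 → 208 → 169 → 181 → 146 → 85 → 50 → 13 → 169  — repeats 169 (not base-16 happy)
6392: 6392 → 354 → 41 → 85 → 50 → 13 → 169 → 181 → 146 → 85  — repeats 85 (not base-16 happy)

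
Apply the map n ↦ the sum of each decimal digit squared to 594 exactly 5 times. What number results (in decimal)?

61

594 → 5² + 9² + 4² = 122
122 → 1² + 2² + 2² = 9
9 → 9² = 81
81 → 8² + 1² = 65
65 → 6² + 5² = 61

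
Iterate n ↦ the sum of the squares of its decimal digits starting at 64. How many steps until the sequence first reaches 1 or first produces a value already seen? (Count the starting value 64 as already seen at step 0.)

64 → 6² + 4² = 52
52 → 5² + 2² = 29
29 → 2² + 9² = 85
85 → 8² + 5² = 89
89 → 8² + 9² = 145
145 → 1² + 4² + 5² = 42
42 → 4² + 2² = 20
20 → 2² + 0² = 4
4 → 4² = 16
16 → 1² + 6² = 37
37 → 3² + 7² = 58
58 → 5² + 8² = 89  — 89 repeats.
That took 12 steps.

12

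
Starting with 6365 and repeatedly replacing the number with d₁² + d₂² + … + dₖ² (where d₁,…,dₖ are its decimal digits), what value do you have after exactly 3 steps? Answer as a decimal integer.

6365 → 6² + 3² + 6² + 5² = 36 + 9 + 36 + 25 = 106
106 → 1² + 0² + 6² = 1 + 0 + 36 = 37
37 → 3² + 7² = 9 + 49 = 58

58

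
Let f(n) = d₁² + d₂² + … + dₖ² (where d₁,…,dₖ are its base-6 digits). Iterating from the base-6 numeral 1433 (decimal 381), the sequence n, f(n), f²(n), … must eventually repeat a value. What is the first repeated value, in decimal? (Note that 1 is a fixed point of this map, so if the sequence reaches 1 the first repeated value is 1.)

17

381 = (1,4,3,3)_6 → 1² + 4² + 3² + 3² = 1 + 16 + 9 + 9 = 35
35 = (5,5)_6 → 5² + 5² = 25 + 25 = 50
50 = (1,2,2)_6 → 1² + 2² + 2² = 1 + 4 + 4 = 9
9 = (1,3)_6 → 1² + 3² = 1 + 9 = 10
10 = (1,4)_6 → 1² + 4² = 1 + 16 = 17
17 = (2,5)_6 → 2² + 5² = 4 + 25 = 29
29 = (4,5)_6 → 4² + 5² = 16 + 25 = 41
41 = (1,0,5)_6 → 1² + 0² + 5² = 1 + 0 + 25 = 26
26 = (4,2)_6 → 4² + 2² = 16 + 4 = 20
20 = (3,2)_6 → 3² + 2² = 9 + 4 = 13
13 = (2,1)_6 → 2² + 1² = 4 + 1 = 5
5 = (5)_6 → 5² = 25
25 = (4,1)_6 → 4² + 1² = 16 + 1 = 17  — 17 already appeared earlier.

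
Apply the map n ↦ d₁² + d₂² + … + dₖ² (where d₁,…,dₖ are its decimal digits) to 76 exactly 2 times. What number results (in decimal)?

76 → 7² + 6² = 49 + 36 = 85
85 → 8² + 5² = 64 + 25 = 89

89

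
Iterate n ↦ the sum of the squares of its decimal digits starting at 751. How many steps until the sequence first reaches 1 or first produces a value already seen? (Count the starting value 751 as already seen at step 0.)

751 → 7² + 5² + 1² = 75
75 → 7² + 5² = 74
74 → 7² + 4² = 65
65 → 6² + 5² = 61
61 → 6² + 1² = 37
37 → 3² + 7² = 58
58 → 5² + 8² = 89
89 → 8² + 9² = 145
145 → 1² + 4² + 5² = 42
42 → 4² + 2² = 20
20 → 2² + 0² = 4
4 → 4² = 16
16 → 1² + 6² = 37  — 37 repeats.
That took 13 steps.

13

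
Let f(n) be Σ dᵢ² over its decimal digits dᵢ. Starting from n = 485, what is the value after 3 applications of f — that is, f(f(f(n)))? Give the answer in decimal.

40

485 → 4² + 8² + 5² = 105
105 → 1² + 0² + 5² = 26
26 → 2² + 6² = 40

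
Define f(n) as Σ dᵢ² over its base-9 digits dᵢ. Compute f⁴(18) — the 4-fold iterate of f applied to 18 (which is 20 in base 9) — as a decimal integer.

18 = (2,0)_9 → 2² + 0² = 4 + 0 = 4
4 = (4)_9 → 4² = 16
16 = (1,7)_9 → 1² + 7² = 1 + 49 = 50
50 = (5,5)_9 → 5² + 5² = 25 + 25 = 50

50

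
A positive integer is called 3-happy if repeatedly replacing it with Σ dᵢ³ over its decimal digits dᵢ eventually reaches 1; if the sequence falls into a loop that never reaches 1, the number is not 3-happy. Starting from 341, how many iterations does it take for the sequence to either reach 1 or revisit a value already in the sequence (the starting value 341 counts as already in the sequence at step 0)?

5

341 → 3³ + 4³ + 1³ = 92
92 → 9³ + 2³ = 737
737 → 7³ + 3³ + 7³ = 713
713 → 7³ + 1³ + 3³ = 371
371 → 3³ + 7³ + 1³ = 371  — 371 repeats.
That took 5 steps.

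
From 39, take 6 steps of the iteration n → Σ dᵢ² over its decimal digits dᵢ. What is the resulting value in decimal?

39 → 90
90 → 81
81 → 65
65 → 61
61 → 37
37 → 58

58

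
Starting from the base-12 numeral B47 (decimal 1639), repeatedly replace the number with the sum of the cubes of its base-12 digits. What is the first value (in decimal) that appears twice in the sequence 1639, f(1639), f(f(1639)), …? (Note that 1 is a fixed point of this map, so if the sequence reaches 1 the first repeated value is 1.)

1639 = (11,4,7)_12 → 11³ + 4³ + 7³ = 1738
1738 = (1,0,0,10)_12 → 1³ + 0³ + 0³ + 10³ = 1001
1001 = (6,11,5)_12 → 6³ + 11³ + 5³ = 1672
1672 = (11,7,4)_12 → 11³ + 7³ + 4³ = 1738  — 1738 already appeared earlier.

1738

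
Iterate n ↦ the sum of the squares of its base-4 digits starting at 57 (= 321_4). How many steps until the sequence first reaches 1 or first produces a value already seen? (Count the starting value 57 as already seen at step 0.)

57 = (3,2,1)_4 → 3² + 2² + 1² = 9 + 4 + 1 = 14
14 = (3,2)_4 → 3² + 2² = 9 + 4 = 13
13 = (3,1)_4 → 3² + 1² = 9 + 1 = 10
10 = (2,2)_4 → 2² + 2² = 4 + 4 = 8
8 = (2,0)_4 → 2² + 0² = 4 + 0 = 4
4 = (1,0)_4 → 1² + 0² = 1 + 0 = 1  — reached 1.
That took 6 steps.

6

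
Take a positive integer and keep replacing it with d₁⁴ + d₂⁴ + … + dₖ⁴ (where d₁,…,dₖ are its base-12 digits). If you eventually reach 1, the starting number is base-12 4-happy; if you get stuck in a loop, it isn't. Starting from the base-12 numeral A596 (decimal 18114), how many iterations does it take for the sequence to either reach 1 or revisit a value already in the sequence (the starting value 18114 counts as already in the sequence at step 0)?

15

18114 = (10,5,9,6)_12 → 10⁴ + 5⁴ + 9⁴ + 6⁴ = 18482
18482 = (10,8,4,2)_12 → 10⁴ + 8⁴ + 4⁴ + 2⁴ = 14368
14368 = (8,3,9,4)_12 → 8⁴ + 3⁴ + 9⁴ + 4⁴ = 10994
10994 = (6,4,4,2)_12 → 6⁴ + 4⁴ + 4⁴ + 2⁴ = 1824
1824 = (1,0,8,0)_12 → 1⁴ + 0⁴ + 8⁴ + 0⁴ = 4097
4097 = (2,4,5,5)_12 → 2⁴ + 4⁴ + 5⁴ + 5⁴ = 1522
1522 = (10,6,10)_12 → 10⁴ + 6⁴ + 10⁴ = 21296
21296 = (1,0,3,10,8)_12 → 1⁴ + 0⁴ + 3⁴ + 10⁴ + 8⁴ = 14178
14178 = (8,2,5,6)_12 → 8⁴ + 2⁴ + 5⁴ + 6⁴ = 6033
6033 = (3,5,10,9)_12 → 3⁴ + 5⁴ + 10⁴ + 9⁴ = 17267
17267 = (9,11,10,11)_12 → 9⁴ + 11⁴ + 10⁴ + 11⁴ = 45843
45843 = (2,2,6,4,3)_12 → 2⁴ + 2⁴ + 6⁴ + 4⁴ + 3⁴ = 1665
1665 = (11,6,9)_12 → 11⁴ + 6⁴ + 9⁴ = 22498
22498 = (1,1,0,2,10)_12 → 1⁴ + 1⁴ + 0⁴ + 2⁴ + 10⁴ = 10018
10018 = (5,9,6,10)_12 → 5⁴ + 9⁴ + 6⁴ + 10⁴ = 18482  — 18482 repeats.
That took 15 steps.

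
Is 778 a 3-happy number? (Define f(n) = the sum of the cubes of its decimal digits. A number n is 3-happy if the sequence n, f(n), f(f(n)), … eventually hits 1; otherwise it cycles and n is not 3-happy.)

778 → 7³ + 7³ + 8³ = 1198
1198 → 1³ + 1³ + 9³ + 8³ = 1243
1243 → 1³ + 2³ + 4³ + 3³ = 100
100 → 1³ + 0³ + 0³ = 1  — reached 1.

3-happy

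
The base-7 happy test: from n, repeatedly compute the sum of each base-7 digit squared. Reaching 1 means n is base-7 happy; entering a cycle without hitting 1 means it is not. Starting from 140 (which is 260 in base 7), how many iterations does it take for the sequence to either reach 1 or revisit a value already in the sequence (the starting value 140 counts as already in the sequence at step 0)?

7

140 = (2,6,0)_7 → 2² + 6² + 0² = 4 + 36 + 0 = 40
40 = (5,5)_7 → 5² + 5² = 25 + 25 = 50
50 = (1,0,1)_7 → 1² + 0² + 1² = 1 + 0 + 1 = 2
2 = (2)_7 → 2² = 4
4 = (4)_7 → 4² = 16
16 = (2,2)_7 → 2² + 2² = 4 + 4 = 8
8 = (1,1)_7 → 1² + 1² = 1 + 1 = 2  — 2 repeats.
That took 7 steps.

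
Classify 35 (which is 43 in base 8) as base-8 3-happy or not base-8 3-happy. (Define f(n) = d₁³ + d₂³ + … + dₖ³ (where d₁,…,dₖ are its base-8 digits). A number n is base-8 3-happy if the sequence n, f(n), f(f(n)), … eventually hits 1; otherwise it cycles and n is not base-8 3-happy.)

not base-8 3-happy

35 = (4,3)_8 → 4³ + 3³ = 91
91 = (1,3,3)_8 → 1³ + 3³ + 3³ = 55
55 = (6,7)_8 → 6³ + 7³ = 559
559 = (1,0,5,7)_8 → 1³ + 0³ + 5³ + 7³ = 469
469 = (7,2,5)_8 → 7³ + 2³ + 5³ = 476
476 = (7,3,4)_8 → 7³ + 3³ + 4³ = 434
434 = (6,6,2)_8 → 6³ + 6³ + 2³ = 440
440 = (6,7,0)_8 → 6³ + 7³ + 0³ = 559  — 559 already seen; the sequence cycles without reaching 1.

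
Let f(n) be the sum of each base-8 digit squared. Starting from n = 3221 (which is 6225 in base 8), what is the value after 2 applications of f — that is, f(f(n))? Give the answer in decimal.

3221 = (6,2,2,5)_8 → 6² + 2² + 2² + 5² = 69
69 = (1,0,5)_8 → 1² + 0² + 5² = 26

26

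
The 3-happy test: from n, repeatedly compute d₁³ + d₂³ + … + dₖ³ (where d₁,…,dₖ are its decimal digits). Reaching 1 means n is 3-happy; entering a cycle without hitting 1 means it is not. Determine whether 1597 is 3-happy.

3-happy

1597 → 1³ + 5³ + 9³ + 7³ = 1198
1198 → 1³ + 1³ + 9³ + 8³ = 1243
1243 → 1³ + 2³ + 4³ + 3³ = 100
100 → 1³ + 0³ + 0³ = 1  — reached 1.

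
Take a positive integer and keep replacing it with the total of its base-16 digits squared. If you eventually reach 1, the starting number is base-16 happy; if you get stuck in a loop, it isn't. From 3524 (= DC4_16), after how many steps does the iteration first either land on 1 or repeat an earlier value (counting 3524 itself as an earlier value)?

3524 = (13,12,4)_16 → 13² + 12² + 4² = 329
329 = (1,4,9)_16 → 1² + 4² + 9² = 98
98 = (6,2)_16 → 6² + 2² = 40
40 = (2,8)_16 → 2² + 8² = 68
68 = (4,4)_16 → 4² + 4² = 32
32 = (2,0)_16 → 2² + 0² = 4
4 = (4)_16 → 4² = 16
16 = (1,0)_16 → 1² + 0² = 1  — reached 1.
That took 8 steps.

8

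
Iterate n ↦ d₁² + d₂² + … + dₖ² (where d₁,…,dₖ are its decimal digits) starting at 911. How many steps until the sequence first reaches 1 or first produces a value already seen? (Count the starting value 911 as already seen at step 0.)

11

911 → 9² + 1² + 1² = 81 + 1 + 1 = 83
83 → 8² + 3² = 64 + 9 = 73
73 → 7² + 3² = 49 + 9 = 58
58 → 5² + 8² = 25 + 64 = 89
89 → 8² + 9² = 64 + 81 = 145
145 → 1² + 4² + 5² = 1 + 16 + 25 = 42
42 → 4² + 2² = 16 + 4 = 20
20 → 2² + 0² = 4 + 0 = 4
4 → 4² = 16
16 → 1² + 6² = 1 + 36 = 37
37 → 3² + 7² = 9 + 49 = 58  — 58 repeats.
That took 11 steps.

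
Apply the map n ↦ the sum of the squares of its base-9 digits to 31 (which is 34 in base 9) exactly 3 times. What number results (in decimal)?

89

31 = (3,4)_9 → 3² + 4² = 9 + 16 = 25
25 = (2,7)_9 → 2² + 7² = 4 + 49 = 53
53 = (5,8)_9 → 5² + 8² = 25 + 64 = 89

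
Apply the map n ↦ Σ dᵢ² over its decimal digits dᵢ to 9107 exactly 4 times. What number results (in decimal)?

9107 → 131
131 → 11
11 → 2
2 → 4

4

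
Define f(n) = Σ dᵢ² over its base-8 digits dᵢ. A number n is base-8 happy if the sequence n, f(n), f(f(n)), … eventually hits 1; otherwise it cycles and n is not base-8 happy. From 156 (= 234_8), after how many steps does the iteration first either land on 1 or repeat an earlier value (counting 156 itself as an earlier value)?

156 = (2,3,4)_8 → 2² + 3² + 4² = 29
29 = (3,5)_8 → 3² + 5² = 34
34 = (4,2)_8 → 4² + 2² = 20
20 = (2,4)_8 → 2² + 4² = 20  — 20 repeats.
That took 4 steps.

4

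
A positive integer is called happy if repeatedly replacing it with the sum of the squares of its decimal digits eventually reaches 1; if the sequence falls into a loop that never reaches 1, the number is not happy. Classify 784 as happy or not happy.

784 → 7² + 8² + 4² = 49 + 64 + 16 = 129
129 → 1² + 2² + 9² = 1 + 4 + 81 = 86
86 → 8² + 6² = 64 + 36 = 100
100 → 1² + 0² + 0² = 1 + 0 + 0 = 1  — reached 1.

happy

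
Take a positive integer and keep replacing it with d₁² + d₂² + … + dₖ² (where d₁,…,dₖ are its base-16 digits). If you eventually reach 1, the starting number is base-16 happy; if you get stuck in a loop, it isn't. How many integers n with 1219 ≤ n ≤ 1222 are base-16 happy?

1219: 1219 → 169 → 181 → 146 → 85 → 50 → 13 → 169  (repeats 169)
1220: 1220 → 176 → 121 → 130 → 68 → 32 → 4 → 16 → 1  (reaches 1)
1221: 1221 → 185 → 202 → 244 → 241 → 226 → 200 → 208 → 169 → 181 → 146 → 85 → 50 → 13 → 169  (repeats 169)
1222: 1222 → 196 → 160 → 100 → 52 → 25 → 82 → 29 → 170 → 200 → 208 → 169 → 181 → 146 → 85 → 50 → 13 → 169  (repeats 169)
base-16 happy: 1220

1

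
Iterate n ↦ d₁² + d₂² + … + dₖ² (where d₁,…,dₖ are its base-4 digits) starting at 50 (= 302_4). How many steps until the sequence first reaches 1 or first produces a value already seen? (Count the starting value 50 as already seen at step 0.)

50 = (3,0,2)_4 → 3² + 0² + 2² = 13
13 = (3,1)_4 → 3² + 1² = 10
10 = (2,2)_4 → 2² + 2² = 8
8 = (2,0)_4 → 2² + 0² = 4
4 = (1,0)_4 → 1² + 0² = 1  — reached 1.
That took 5 steps.

5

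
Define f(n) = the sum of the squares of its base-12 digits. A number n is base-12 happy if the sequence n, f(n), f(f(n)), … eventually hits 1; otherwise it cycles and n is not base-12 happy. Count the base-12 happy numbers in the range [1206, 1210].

1206: 1206 → 116 → 145 → 2 → 4 → 16 → 17 → 26 → 8 → 64 → 41 → 34 → 104 → 128 → 164 → 66 → 61 → 26  (repeats 26)
1207: 1207 → 129 → 181 → 11 → 121 → 101 → 89 → 74 → 40 → 25 → 5 → 25  (repeats 25)
1208: 1208 → 144 → 1  (reaches 1)
1209: 1209 → 161 → 27 → 13 → 2 → 4 → 16 → 17 → 26 → 8 → 64 → 41 → 34 → 104 → 128 → 164 → 66 → 61 → 26  (repeats 26)
1210: 1210 → 180 → 10 → 100 → 80 → 100  (repeats 100)
base-12 happy: 1208

1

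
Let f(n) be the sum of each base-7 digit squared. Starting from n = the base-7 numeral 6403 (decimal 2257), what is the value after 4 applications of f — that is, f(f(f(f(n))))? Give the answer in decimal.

45

2257 = (6,4,0,3)_7 → 6² + 4² + 0² + 3² = 61
61 = (1,1,5)_7 → 1² + 1² + 5² = 27
27 = (3,6)_7 → 3² + 6² = 45
45 = (6,3)_7 → 6² + 3² = 45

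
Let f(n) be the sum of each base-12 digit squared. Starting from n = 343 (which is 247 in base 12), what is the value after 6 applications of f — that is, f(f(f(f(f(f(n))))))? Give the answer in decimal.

343 = (2,4,7)_12 → 2² + 4² + 7² = 4 + 16 + 49 = 69
69 = (5,9)_12 → 5² + 9² = 25 + 81 = 106
106 = (8,10)_12 → 8² + 10² = 64 + 100 = 164
164 = (1,1,8)_12 → 1² + 1² + 8² = 1 + 1 + 64 = 66
66 = (5,6)_12 → 5² + 6² = 25 + 36 = 61
61 = (5,1)_12 → 5² + 1² = 25 + 1 = 26

26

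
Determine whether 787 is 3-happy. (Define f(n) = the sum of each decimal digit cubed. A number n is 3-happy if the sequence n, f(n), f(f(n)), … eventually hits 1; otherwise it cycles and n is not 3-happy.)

3-happy

787 → 1198
1198 → 1243
1243 → 100
100 → 1  — reached 1.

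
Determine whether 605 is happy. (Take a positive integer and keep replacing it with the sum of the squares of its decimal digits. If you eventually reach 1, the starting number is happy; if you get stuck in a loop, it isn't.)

not happy

605 → 6² + 0² + 5² = 61
61 → 6² + 1² = 37
37 → 3² + 7² = 58
58 → 5² + 8² = 89
89 → 8² + 9² = 145
145 → 1² + 4² + 5² = 42
42 → 4² + 2² = 20
20 → 2² + 0² = 4
4 → 4² = 16
16 → 1² + 6² = 37  — 37 already seen; the sequence cycles without reaching 1.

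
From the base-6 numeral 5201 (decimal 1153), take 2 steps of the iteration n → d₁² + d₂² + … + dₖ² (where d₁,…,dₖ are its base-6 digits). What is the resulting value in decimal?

1153 = (5,2,0,1)_6 → 5² + 2² + 0² + 1² = 25 + 4 + 0 + 1 = 30
30 = (5,0)_6 → 5² + 0² = 25 + 0 = 25

25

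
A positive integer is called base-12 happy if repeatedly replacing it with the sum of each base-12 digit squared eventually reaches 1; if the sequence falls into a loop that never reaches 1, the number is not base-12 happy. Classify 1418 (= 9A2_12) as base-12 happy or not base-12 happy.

not base-12 happy

1418 = (9,10,2)_12 → 9² + 10² + 2² = 81 + 100 + 4 = 185
185 = (1,3,5)_12 → 1² + 3² + 5² = 1 + 9 + 25 = 35
35 = (2,11)_12 → 2² + 11² = 4 + 121 = 125
125 = (10,5)_12 → 10² + 5² = 100 + 25 = 125  — 125 already seen; the sequence cycles without reaching 1.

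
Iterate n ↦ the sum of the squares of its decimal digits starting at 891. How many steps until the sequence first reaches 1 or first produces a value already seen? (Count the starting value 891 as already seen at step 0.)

891 → 8² + 9² + 1² = 64 + 81 + 1 = 146
146 → 1² + 4² + 6² = 1 + 16 + 36 = 53
53 → 5² + 3² = 25 + 9 = 34
34 → 3² + 4² = 9 + 16 = 25
25 → 2² + 5² = 4 + 25 = 29
29 → 2² + 9² = 4 + 81 = 85
85 → 8² + 5² = 64 + 25 = 89
89 → 8² + 9² = 64 + 81 = 145
145 → 1² + 4² + 5² = 1 + 16 + 25 = 42
42 → 4² + 2² = 16 + 4 = 20
20 → 2² + 0² = 4 + 0 = 4
4 → 4² = 16
16 → 1² + 6² = 1 + 36 = 37
37 → 3² + 7² = 9 + 49 = 58
58 → 5² + 8² = 25 + 64 = 89  — 89 repeats.
That took 15 steps.

15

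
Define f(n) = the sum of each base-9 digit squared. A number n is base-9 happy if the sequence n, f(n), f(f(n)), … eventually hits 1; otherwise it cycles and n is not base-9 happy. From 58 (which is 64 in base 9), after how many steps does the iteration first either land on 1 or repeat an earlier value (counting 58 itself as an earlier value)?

4

58 = (6,4)_9 → 6² + 4² = 52
52 = (5,7)_9 → 5² + 7² = 74
74 = (8,2)_9 → 8² + 2² = 68
68 = (7,5)_9 → 7² + 5² = 74  — 74 repeats.
That took 4 steps.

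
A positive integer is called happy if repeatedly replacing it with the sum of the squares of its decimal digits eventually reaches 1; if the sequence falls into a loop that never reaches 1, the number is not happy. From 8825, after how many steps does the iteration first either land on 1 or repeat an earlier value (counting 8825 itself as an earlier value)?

14

8825 → 8² + 8² + 2² + 5² = 157
157 → 1² + 5² + 7² = 75
75 → 7² + 5² = 74
74 → 7² + 4² = 65
65 → 6² + 5² = 61
61 → 6² + 1² = 37
37 → 3² + 7² = 58
58 → 5² + 8² = 89
89 → 8² + 9² = 145
145 → 1² + 4² + 5² = 42
42 → 4² + 2² = 20
20 → 2² + 0² = 4
4 → 4² = 16
16 → 1² + 6² = 37  — 37 repeats.
That took 14 steps.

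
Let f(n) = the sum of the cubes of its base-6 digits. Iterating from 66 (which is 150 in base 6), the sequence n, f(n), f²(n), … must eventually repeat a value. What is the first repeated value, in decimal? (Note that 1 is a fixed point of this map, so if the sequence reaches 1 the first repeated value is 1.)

66 = (1,5,0)_6 → 126
126 = (3,3,0)_6 → 54
54 = (1,3,0)_6 → 28
28 = (4,4)_6 → 128
128 = (3,3,2)_6 → 62
62 = (1,4,2)_6 → 73
73 = (2,0,1)_6 → 9
9 = (1,3)_6 → 28  — 28 already appeared earlier.

28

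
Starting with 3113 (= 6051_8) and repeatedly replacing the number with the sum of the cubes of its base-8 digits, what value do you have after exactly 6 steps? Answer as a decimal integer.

35

3113 = (6,0,5,1)_8 → 6³ + 0³ + 5³ + 1³ = 342
342 = (5,2,6)_8 → 5³ + 2³ + 6³ = 349
349 = (5,3,5)_8 → 5³ + 3³ + 5³ = 277
277 = (4,2,5)_8 → 4³ + 2³ + 5³ = 197
197 = (3,0,5)_8 → 3³ + 0³ + 5³ = 152
152 = (2,3,0)_8 → 2³ + 3³ + 0³ = 35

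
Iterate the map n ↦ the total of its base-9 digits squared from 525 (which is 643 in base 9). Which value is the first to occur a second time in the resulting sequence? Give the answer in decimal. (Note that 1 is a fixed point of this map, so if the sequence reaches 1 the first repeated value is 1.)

525 = (6,4,3)_9 → 6² + 4² + 3² = 61
61 = (6,7)_9 → 6² + 7² = 85
85 = (1,0,4)_9 → 1² + 0² + 4² = 17
17 = (1,8)_9 → 1² + 8² = 65
65 = (7,2)_9 → 7² + 2² = 53
53 = (5,8)_9 → 5² + 8² = 89
89 = (1,0,8)_9 → 1² + 0² + 8² = 65  — 65 already appeared earlier.

65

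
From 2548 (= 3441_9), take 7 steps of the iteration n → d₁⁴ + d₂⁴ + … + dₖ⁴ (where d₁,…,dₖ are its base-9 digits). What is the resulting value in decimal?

2548 = (3,4,4,1)_9 → 3⁴ + 4⁴ + 4⁴ + 1⁴ = 81 + 256 + 256 + 1 = 594
594 = (7,3,0)_9 → 7⁴ + 3⁴ + 0⁴ = 2401 + 81 + 0 = 2482
2482 = (3,3,5,7)_9 → 3⁴ + 3⁴ + 5⁴ + 7⁴ = 81 + 81 + 625 + 2401 = 3188
3188 = (4,3,3,2)_9 → 4⁴ + 3⁴ + 3⁴ + 2⁴ = 256 + 81 + 81 + 16 = 434
434 = (5,3,2)_9 → 5⁴ + 3⁴ + 2⁴ = 625 + 81 + 16 = 722
722 = (8,8,2)_9 → 8⁴ + 8⁴ + 2⁴ = 4096 + 4096 + 16 = 8208
8208 = (1,2,2,3,0)_9 → 1⁴ + 2⁴ + 2⁴ + 3⁴ + 0⁴ = 1 + 16 + 16 + 81 + 0 = 114

114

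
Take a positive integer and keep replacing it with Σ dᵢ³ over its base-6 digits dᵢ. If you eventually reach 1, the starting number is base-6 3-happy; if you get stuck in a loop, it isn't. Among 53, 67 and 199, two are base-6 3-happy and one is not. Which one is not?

53

53: 53 → 134 → 99 → 99  — repeats 99 (not base-6 3-happy)
67: 67 → 127 → 55 → 29 → 189 → 153 → 92 → 43 → 3 → 27 → 91 → 36 → 1  — reaches 1 (base-6 3-happy)
199: 199 → 153 → 92 → 43 → 3 → 27 → 91 → 36 → 1  — reaches 1 (base-6 3-happy)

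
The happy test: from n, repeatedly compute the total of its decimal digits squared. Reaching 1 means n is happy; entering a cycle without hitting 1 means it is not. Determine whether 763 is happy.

happy

763 → 7² + 6² + 3² = 94
94 → 9² + 4² = 97
97 → 9² + 7² = 130
130 → 1² + 3² + 0² = 10
10 → 1² + 0² = 1  — reached 1.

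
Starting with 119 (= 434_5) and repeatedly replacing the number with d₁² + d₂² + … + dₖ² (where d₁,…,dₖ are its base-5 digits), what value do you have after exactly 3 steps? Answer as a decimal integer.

5

119 = (4,3,4)_5 → 4² + 3² + 4² = 16 + 9 + 16 = 41
41 = (1,3,1)_5 → 1² + 3² + 1² = 1 + 9 + 1 = 11
11 = (2,1)_5 → 2² + 1² = 4 + 1 = 5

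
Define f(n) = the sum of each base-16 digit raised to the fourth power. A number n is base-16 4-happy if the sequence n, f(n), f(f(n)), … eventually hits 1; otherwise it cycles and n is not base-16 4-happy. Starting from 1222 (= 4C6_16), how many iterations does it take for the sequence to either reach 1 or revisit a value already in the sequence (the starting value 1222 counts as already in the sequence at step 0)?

1222 = (4,12,6)_16 → 4⁴ + 12⁴ + 6⁴ = 22288
22288 = (5,7,1,0)_16 → 5⁴ + 7⁴ + 1⁴ + 0⁴ = 3027
3027 = (11,13,3)_16 → 11⁴ + 13⁴ + 3⁴ = 43283
43283 = (10,9,1,3)_16 → 10⁴ + 9⁴ + 1⁴ + 3⁴ = 16643
16643 = (4,1,0,3)_16 → 4⁴ + 1⁴ + 0⁴ + 3⁴ = 338
338 = (1,5,2)_16 → 1⁴ + 5⁴ + 2⁴ = 642
642 = (2,8,2)_16 → 2⁴ + 8⁴ + 2⁴ = 4128
4128 = (1,0,2,0)_16 → 1⁴ + 0⁴ + 2⁴ + 0⁴ = 17
17 = (1,1)_16 → 1⁴ + 1⁴ = 2
2 = (2)_16 → 2⁴ = 16
16 = (1,0)_16 → 1⁴ + 0⁴ = 1  — reached 1.
That took 11 steps.

11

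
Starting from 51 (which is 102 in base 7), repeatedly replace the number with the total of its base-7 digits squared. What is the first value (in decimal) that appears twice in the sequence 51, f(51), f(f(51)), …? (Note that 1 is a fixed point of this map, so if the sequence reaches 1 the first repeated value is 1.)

25

51 = (1,0,2)_7 → 5
5 = (5)_7 → 25
25 = (3,4)_7 → 25  — 25 already appeared earlier.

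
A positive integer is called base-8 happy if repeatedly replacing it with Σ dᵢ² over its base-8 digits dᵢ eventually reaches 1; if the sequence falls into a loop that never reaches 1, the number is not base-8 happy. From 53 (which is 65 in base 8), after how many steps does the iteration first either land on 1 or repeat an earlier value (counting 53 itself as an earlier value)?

8

53 = (6,5)_8 → 6² + 5² = 36 + 25 = 61
61 = (7,5)_8 → 7² + 5² = 49 + 25 = 74
74 = (1,1,2)_8 → 1² + 1² + 2² = 1 + 1 + 4 = 6
6 = (6)_8 → 6² = 36
36 = (4,4)_8 → 4² + 4² = 16 + 16 = 32
32 = (4,0)_8 → 4² + 0² = 16 + 0 = 16
16 = (2,0)_8 → 2² + 0² = 4 + 0 = 4
4 = (4)_8 → 4² = 16  — 16 repeats.
That took 8 steps.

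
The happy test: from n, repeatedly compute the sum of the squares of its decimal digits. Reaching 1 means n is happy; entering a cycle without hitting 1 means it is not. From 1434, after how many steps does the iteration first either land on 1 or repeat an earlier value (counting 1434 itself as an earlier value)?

9

1434 → 42
42 → 20
20 → 4
4 → 16
16 → 37
37 → 58
58 → 89
89 → 145
145 → 42  — 42 repeats.
That took 9 steps.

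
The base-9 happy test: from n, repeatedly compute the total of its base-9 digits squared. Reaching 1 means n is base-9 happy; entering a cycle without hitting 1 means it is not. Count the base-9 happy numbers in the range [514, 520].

514: 514 → 46 → 26 → 68 → 74 → 68  (repeats 68)
515: 515 → 49 → 41 → 41  (repeats 41)
516: 516 → 54 → 36 → 16 → 50 → 50  (repeats 50)
517: 517 → 61 → 85 → 17 → 65 → 53 → 89 → 65  (repeats 65)
518: 518 → 70 → 98 → 66 → 58 → 52 → 74 → 68 → 74  (repeats 74)
519: 519 → 81 → 1  (reaches 1)
520: 520 → 94 → 18 → 4 → 16 → 50 → 50  (repeats 50)
base-9 happy: 519

1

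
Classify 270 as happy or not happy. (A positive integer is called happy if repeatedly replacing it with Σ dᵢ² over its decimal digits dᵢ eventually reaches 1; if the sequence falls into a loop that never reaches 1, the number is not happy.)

not happy

270 → 2² + 7² + 0² = 53
53 → 5² + 3² = 34
34 → 3² + 4² = 25
25 → 2² + 5² = 29
29 → 2² + 9² = 85
85 → 8² + 5² = 89
89 → 8² + 9² = 145
145 → 1² + 4² + 5² = 42
42 → 4² + 2² = 20
20 → 2² + 0² = 4
4 → 4² = 16
16 → 1² + 6² = 37
37 → 3² + 7² = 58
58 → 5² + 8² = 89  — 89 already seen; the sequence cycles without reaching 1.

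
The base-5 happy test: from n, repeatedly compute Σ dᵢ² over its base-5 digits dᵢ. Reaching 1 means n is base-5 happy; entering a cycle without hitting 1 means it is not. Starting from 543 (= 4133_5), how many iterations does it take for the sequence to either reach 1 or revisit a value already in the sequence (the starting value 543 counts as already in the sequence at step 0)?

543 = (4,1,3,3)_5 → 4² + 1² + 3² + 3² = 35
35 = (1,2,0)_5 → 1² + 2² + 0² = 5
5 = (1,0)_5 → 1² + 0² = 1  — reached 1.
That took 3 steps.

3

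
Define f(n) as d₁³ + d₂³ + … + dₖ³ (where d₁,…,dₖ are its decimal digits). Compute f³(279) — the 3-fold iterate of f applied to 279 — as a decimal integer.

153

279 → 2³ + 7³ + 9³ = 8 + 343 + 729 = 1080
1080 → 1³ + 0³ + 8³ + 0³ = 1 + 0 + 512 + 0 = 513
513 → 5³ + 1³ + 3³ = 125 + 1 + 27 = 153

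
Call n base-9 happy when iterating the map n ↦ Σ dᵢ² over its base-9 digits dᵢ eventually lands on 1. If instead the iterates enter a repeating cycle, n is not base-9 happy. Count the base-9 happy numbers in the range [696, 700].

696: 696 → 98 → 66 → 58 → 52 → 74 → 68 → 74  (repeats 74)
697: 697 → 105 → 41 → 41  (repeats 41)
698: 698 → 114 → 46 → 26 → 68 → 74 → 68  (repeats 68)
699: 699 → 125 → 81 → 1  (reaches 1)
700: 700 → 138 → 46 → 26 → 68 → 74 → 68  (repeats 68)
base-9 happy: 699

1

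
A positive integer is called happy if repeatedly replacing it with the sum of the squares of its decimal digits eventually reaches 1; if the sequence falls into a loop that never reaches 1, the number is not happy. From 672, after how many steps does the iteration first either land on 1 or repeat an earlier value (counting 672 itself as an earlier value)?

9

672 → 6² + 7² + 2² = 89
89 → 8² + 9² = 145
145 → 1² + 4² + 5² = 42
42 → 4² + 2² = 20
20 → 2² + 0² = 4
4 → 4² = 16
16 → 1² + 6² = 37
37 → 3² + 7² = 58
58 → 5² + 8² = 89  — 89 repeats.
That took 9 steps.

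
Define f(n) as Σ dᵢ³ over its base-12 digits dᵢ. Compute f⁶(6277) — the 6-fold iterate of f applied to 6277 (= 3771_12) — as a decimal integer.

762

6277 = (3,7,7,1)_12 → 3³ + 7³ + 7³ + 1³ = 714
714 = (4,11,6)_12 → 4³ + 11³ + 6³ = 1611
1611 = (11,2,3)_12 → 11³ + 2³ + 3³ = 1366
1366 = (9,5,10)_12 → 9³ + 5³ + 10³ = 1854
1854 = (1,0,10,6)_12 → 1³ + 0³ + 10³ + 6³ = 1217
1217 = (8,5,5)_12 → 8³ + 5³ + 5³ = 762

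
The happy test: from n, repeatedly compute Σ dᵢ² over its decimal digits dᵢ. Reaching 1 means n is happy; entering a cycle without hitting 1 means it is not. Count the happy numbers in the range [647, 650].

647: 647 → 101 → 2 → 4 → 16 → 37 → 58 → 89 → 145 → 42 → 20 → 4  (repeats 4)
648: 648 → 116 → 38 → 73 → 58 → 89 → 145 → 42 → 20 → 4 → 16 → 37 → 58  (repeats 58)
649: 649 → 133 → 19 → 82 → 68 → 100 → 1  (reaches 1)
650: 650 → 61 → 37 → 58 → 89 → 145 → 42 → 20 → 4 → 16 → 37  (repeats 37)
happy: 649

1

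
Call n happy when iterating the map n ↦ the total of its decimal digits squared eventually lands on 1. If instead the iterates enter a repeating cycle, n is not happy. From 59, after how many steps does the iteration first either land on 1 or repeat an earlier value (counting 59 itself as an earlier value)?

59 → 5² + 9² = 106
106 → 1² + 0² + 6² = 37
37 → 3² + 7² = 58
58 → 5² + 8² = 89
89 → 8² + 9² = 145
145 → 1² + 4² + 5² = 42
42 → 4² + 2² = 20
20 → 2² + 0² = 4
4 → 4² = 16
16 → 1² + 6² = 37  — 37 repeats.
That took 10 steps.

10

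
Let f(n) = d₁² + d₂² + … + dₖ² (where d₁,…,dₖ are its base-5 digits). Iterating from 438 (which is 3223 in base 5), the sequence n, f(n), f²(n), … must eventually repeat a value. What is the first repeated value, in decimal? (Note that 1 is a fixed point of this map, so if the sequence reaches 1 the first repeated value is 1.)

4

438 = (3,2,2,3)_5 → 26
26 = (1,0,1)_5 → 2
2 = (2)_5 → 4
4 = (4)_5 → 16
16 = (3,1)_5 → 10
10 = (2,0)_5 → 4  — 4 already appeared earlier.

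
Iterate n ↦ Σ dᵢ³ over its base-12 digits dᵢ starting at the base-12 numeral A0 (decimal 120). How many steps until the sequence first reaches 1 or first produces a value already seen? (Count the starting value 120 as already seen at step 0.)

120 = (10,0)_12 → 10³ + 0³ = 1000 + 0 = 1000
1000 = (6,11,4)_12 → 6³ + 11³ + 4³ = 216 + 1331 + 64 = 1611
1611 = (11,2,3)_12 → 11³ + 2³ + 3³ = 1331 + 8 + 27 = 1366
1366 = (9,5,10)_12 → 9³ + 5³ + 10³ = 729 + 125 + 1000 = 1854
1854 = (1,0,10,6)_12 → 1³ + 0³ + 10³ + 6³ = 1 + 0 + 1000 + 216 = 1217
1217 = (8,5,5)_12 → 8³ + 5³ + 5³ = 512 + 125 + 125 = 762
762 = (5,3,6)_12 → 5³ + 3³ + 6³ = 125 + 27 + 216 = 368
368 = (2,6,8)_12 → 2³ + 6³ + 8³ = 8 + 216 + 512 = 736
736 = (5,1,4)_12 → 5³ + 1³ + 4³ = 125 + 1 + 64 = 190
190 = (1,3,10)_12 → 1³ + 3³ + 10³ = 1 + 27 + 1000 = 1028
1028 = (7,1,8)_12 → 7³ + 1³ + 8³ = 343 + 1 + 512 = 856
856 = (5,11,4)_12 → 5³ + 11³ + 4³ = 125 + 1331 + 64 = 1520
1520 = (10,6,8)_12 → 10³ + 6³ + 8³ = 1000 + 216 + 512 = 1728
1728 = (1,0,0,0)_12 → 1³ + 0³ + 0³ + 0³ = 1 + 0 + 0 + 0 = 1  — reached 1.
That took 14 steps.

14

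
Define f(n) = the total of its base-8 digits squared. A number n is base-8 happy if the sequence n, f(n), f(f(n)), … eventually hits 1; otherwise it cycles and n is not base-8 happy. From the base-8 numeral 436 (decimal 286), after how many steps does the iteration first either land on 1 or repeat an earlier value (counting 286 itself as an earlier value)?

8

286 = (4,3,6)_8 → 61
61 = (7,5)_8 → 74
74 = (1,1,2)_8 → 6
6 = (6)_8 → 36
36 = (4,4)_8 → 32
32 = (4,0)_8 → 16
16 = (2,0)_8 → 4
4 = (4)_8 → 16  — 16 repeats.
That took 8 steps.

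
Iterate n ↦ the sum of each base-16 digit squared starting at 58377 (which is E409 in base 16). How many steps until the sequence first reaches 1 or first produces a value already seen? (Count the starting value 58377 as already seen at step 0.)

58377 = (14,4,0,9)_16 → 14² + 4² + 0² + 9² = 196 + 16 + 0 + 81 = 293
293 = (1,2,5)_16 → 1² + 2² + 5² = 1 + 4 + 25 = 30
30 = (1,14)_16 → 1² + 14² = 1 + 196 = 197
197 = (12,5)_16 → 12² + 5² = 144 + 25 = 169
169 = (10,9)_16 → 10² + 9² = 100 + 81 = 181
181 = (11,5)_16 → 11² + 5² = 121 + 25 = 146
146 = (9,2)_16 → 9² + 2² = 81 + 4 = 85
85 = (5,5)_16 → 5² + 5² = 25 + 25 = 50
50 = (3,2)_16 → 3² + 2² = 9 + 4 = 13
13 = (13)_16 → 13² = 169  — 169 repeats.
That took 10 steps.

10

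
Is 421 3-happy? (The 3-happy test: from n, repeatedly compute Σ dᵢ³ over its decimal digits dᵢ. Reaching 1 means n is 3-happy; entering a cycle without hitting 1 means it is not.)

not 3-happy

421 → 4³ + 2³ + 1³ = 64 + 8 + 1 = 73
73 → 7³ + 3³ = 343 + 27 = 370
370 → 3³ + 7³ + 0³ = 27 + 343 + 0 = 370  — 370 already seen; the sequence cycles without reaching 1.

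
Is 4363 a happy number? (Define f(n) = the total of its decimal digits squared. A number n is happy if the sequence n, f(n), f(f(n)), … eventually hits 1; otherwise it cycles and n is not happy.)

4363 → 4² + 3² + 6² + 3² = 16 + 9 + 36 + 9 = 70
70 → 7² + 0² = 49 + 0 = 49
49 → 4² + 9² = 16 + 81 = 97
97 → 9² + 7² = 81 + 49 = 130
130 → 1² + 3² + 0² = 1 + 9 + 0 = 10
10 → 1² + 0² = 1 + 0 = 1  — reached 1.

happy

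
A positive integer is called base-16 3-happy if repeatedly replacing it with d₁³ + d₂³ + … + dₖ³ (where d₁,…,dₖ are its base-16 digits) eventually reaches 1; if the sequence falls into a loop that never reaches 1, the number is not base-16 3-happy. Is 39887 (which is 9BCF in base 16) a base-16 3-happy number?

not base-16 3-happy

39887 = (9,11,12,15)_16 → 9³ + 11³ + 12³ + 15³ = 7163
7163 = (1,11,15,11)_16 → 1³ + 11³ + 15³ + 11³ = 6038
6038 = (1,7,9,6)_16 → 1³ + 7³ + 9³ + 6³ = 1289
1289 = (5,0,9)_16 → 5³ + 0³ + 9³ = 854
854 = (3,5,6)_16 → 3³ + 5³ + 6³ = 368
368 = (1,7,0)_16 → 1³ + 7³ + 0³ = 344
344 = (1,5,8)_16 → 1³ + 5³ + 8³ = 638
638 = (2,7,14)_16 → 2³ + 7³ + 14³ = 3095
3095 = (12,1,7)_16 → 12³ + 1³ + 7³ = 2072
2072 = (8,1,8)_16 → 8³ + 1³ + 8³ = 1025
1025 = (4,0,1)_16 → 4³ + 0³ + 1³ = 65
65 = (4,1)_16 → 4³ + 1³ = 65  — 65 already seen; the sequence cycles without reaching 1.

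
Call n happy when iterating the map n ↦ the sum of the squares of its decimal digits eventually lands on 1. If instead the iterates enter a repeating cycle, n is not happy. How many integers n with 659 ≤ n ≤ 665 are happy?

659: 659 → 142 → 21 → 5 → 25 → 29 → 85 → 89 → 145 → 42 → 20 → 4 → 16 → 37 → 58 → 89  (repeats 89)
660: 660 → 72 → 53 → 34 → 25 → 29 → 85 → 89 → 145 → 42 → 20 → 4 → 16 → 37 → 58 → 89  (repeats 89)
661: 661 → 73 → 58 → 89 → 145 → 42 → 20 → 4 → 16 → 37 → 58  (repeats 58)
662: 662 → 76 → 85 → 89 → 145 → 42 → 20 → 4 → 16 → 37 → 58 → 89  (repeats 89)
663: 663 → 81 → 65 → 61 → 37 → 58 → 89 → 145 → 42 → 20 → 4 → 16 → 37  (repeats 37)
664: 664 → 88 → 128 → 69 → 117 → 51 → 26 → 40 → 16 → 37 → 58 → 89 → 145 → 42 → 20 → 4 → 16  (repeats 16)
665: 665 → 97 → 130 → 10 → 1  (reaches 1)
happy: 665

1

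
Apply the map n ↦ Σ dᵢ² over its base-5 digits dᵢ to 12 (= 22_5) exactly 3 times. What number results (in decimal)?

12 = (2,2)_5 → 8
8 = (1,3)_5 → 10
10 = (2,0)_5 → 4

4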